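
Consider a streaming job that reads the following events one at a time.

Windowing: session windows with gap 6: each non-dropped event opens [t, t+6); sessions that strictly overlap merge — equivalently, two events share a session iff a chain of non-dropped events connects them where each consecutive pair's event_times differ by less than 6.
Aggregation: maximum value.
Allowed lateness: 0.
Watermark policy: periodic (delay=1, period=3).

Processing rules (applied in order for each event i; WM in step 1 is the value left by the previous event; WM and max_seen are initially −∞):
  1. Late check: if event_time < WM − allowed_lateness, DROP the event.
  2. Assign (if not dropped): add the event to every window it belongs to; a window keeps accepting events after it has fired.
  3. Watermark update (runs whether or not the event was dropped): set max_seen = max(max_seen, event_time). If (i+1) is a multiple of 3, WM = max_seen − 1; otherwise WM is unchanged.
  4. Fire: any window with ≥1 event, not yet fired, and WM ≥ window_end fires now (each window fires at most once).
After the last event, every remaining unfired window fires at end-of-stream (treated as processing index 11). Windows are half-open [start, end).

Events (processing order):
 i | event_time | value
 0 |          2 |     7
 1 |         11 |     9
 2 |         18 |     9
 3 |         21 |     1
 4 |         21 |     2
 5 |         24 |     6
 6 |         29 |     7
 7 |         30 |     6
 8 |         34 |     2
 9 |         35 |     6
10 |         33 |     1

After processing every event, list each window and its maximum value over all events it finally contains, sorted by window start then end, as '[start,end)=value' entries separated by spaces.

i=0 t=2 v=7: → [2,8); WM=−∞
i=1 t=11 v=9: → [11,17); WM=−∞
i=2 t=18 v=9: → [18,24); WM=17
i=3 t=21 v=1: → [18,27); WM=17
i=4 t=21 v=2: → [18,27); WM=17
i=5 t=24 v=6: → [18,30); WM=23
i=6 t=29 v=7: → [18,35); WM=23
i=7 t=30 v=6: → [18,36); WM=23
i=8 t=34 v=2: → [18,40); WM=33
i=9 t=35 v=6: → [18,41); WM=33
i=10 t=33 v=1: → [18,41); WM=33

[2,8)=7 [11,17)=9 [18,41)=9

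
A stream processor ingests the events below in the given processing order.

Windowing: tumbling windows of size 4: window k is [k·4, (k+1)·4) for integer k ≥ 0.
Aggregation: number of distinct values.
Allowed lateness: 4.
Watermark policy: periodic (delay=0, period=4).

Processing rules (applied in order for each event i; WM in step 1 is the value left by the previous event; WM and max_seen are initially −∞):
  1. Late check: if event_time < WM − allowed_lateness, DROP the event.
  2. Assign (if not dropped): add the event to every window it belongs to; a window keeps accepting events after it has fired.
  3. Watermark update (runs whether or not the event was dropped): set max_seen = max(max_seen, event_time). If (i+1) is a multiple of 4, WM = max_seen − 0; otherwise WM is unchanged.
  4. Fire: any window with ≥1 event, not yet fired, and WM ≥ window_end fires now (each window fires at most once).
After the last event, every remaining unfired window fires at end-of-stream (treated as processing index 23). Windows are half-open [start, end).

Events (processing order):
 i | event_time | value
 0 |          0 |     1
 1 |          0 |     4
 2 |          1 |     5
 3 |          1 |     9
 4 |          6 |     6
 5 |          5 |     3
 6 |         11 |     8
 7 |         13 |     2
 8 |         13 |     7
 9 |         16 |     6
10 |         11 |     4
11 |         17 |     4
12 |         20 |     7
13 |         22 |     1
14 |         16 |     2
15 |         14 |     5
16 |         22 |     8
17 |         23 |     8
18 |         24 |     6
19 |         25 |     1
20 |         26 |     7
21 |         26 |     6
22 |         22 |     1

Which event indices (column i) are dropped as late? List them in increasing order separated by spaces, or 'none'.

i=0 t=0 v=1: → [0,4); WM=−∞
i=1 t=0 v=4: → [0,4); WM=−∞
i=2 t=1 v=5: → [0,4); WM=−∞
i=3 t=1 v=9: → [0,4); WM=1
i=4 t=6 v=6: → [4,8); WM=1
i=5 t=5 v=3: → [4,8); WM=1
i=6 t=11 v=8: → [8,12); WM=1
i=7 t=13 v=2: → [12,16); WM=13; [0,4) fires=4 [4,8) fires=2 [8,12) fires=1
i=8 t=13 v=7: → [12,16); WM=13
i=9 t=16 v=6: → [16,20); WM=13
i=10 t=11 v=4: → [8,12); WM=13
i=11 t=17 v=4: → [16,20); WM=17; [12,16) fires=2
i=12 t=20 v=7: → [20,24); WM=17
i=13 t=22 v=1: → [20,24); WM=17
i=14 t=16 v=2: → [16,20); WM=17
i=15 t=14 v=5: → [12,16); WM=22; [16,20) fires=3
i=16 t=22 v=8: → [20,24); WM=22
i=17 t=23 v=8: → [20,24); WM=22
i=18 t=24 v=6: → [24,28); WM=22
i=19 t=25 v=1: → [24,28); WM=25; [20,24) fires=3
i=20 t=26 v=7: → [24,28); WM=25
i=21 t=26 v=6: → [24,28); WM=25
i=22 t=22 v=1: → [20,24); WM=25

none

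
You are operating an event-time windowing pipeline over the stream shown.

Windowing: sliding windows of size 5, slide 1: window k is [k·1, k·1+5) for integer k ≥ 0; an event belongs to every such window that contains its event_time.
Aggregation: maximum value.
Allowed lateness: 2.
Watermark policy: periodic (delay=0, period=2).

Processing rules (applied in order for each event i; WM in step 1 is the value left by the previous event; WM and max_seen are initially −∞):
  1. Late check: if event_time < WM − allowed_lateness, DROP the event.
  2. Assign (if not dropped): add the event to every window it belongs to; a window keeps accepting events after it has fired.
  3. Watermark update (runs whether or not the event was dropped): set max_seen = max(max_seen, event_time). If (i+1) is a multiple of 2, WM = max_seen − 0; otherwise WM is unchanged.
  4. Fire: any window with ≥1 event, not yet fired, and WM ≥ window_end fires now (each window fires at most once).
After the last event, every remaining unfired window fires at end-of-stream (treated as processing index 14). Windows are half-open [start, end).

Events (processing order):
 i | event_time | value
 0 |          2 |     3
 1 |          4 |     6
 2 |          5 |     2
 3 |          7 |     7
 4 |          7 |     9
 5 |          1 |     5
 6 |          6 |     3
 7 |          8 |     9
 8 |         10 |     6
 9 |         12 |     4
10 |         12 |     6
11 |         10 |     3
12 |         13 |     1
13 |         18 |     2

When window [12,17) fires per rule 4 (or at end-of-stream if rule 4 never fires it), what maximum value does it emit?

6

i=0 t=2 v=3: → [2,7),[1,6),[0,5); WM=−∞
i=1 t=4 v=6: → [4,9),[3,8),[2,7),[1,6),[0,5); WM=4
i=2 t=5 v=2: → [5,10),[4,9),[3,8),[2,7),[1,6); WM=4
i=3 t=7 v=7: → [7,12),[6,11),[5,10),[4,9),[3,8); WM=7; [0,5) fires=6 [1,6) fires=6 [2,7) fires=6
i=4 t=7 v=9: → [7,12),[6,11),[5,10),[4,9),[3,8); WM=7
i=5 t=1 v=5: DROP (t<7-2); WM=7
i=6 t=6 v=3: → [6,11),[5,10),[4,9),[3,8),[2,7); WM=7
i=7 t=8 v=9: → [8,13),[7,12),[6,11),[5,10),[4,9); WM=8; [3,8) fires=9
i=8 t=10 v=6: → [10,15),[9,14),[8,13),[7,12),[6,11); WM=8
i=9 t=12 v=4: → [12,17),[11,16),[10,15),[9,14),[8,13); WM=12; [4,9) fires=9 [5,10) fires=9 [6,11) fires=9 [7,12) fires=9
i=10 t=12 v=6: → [12,17),[11,16),[10,15),[9,14),[8,13); WM=12
i=11 t=10 v=3: → [10,15),[9,14),[8,13),[7,12),[6,11); WM=12
i=12 t=13 v=1: → [13,18),[12,17),[11,16),[10,15),[9,14); WM=12
i=13 t=18 v=2: → [18,23),[17,22),[16,21),[15,20),[14,19); WM=18; [8,13) fires=9 [9,14) fires=6 [10,15) fires=6 [11,16) fires=6 [12,17) fires=6 [13,18) fires=1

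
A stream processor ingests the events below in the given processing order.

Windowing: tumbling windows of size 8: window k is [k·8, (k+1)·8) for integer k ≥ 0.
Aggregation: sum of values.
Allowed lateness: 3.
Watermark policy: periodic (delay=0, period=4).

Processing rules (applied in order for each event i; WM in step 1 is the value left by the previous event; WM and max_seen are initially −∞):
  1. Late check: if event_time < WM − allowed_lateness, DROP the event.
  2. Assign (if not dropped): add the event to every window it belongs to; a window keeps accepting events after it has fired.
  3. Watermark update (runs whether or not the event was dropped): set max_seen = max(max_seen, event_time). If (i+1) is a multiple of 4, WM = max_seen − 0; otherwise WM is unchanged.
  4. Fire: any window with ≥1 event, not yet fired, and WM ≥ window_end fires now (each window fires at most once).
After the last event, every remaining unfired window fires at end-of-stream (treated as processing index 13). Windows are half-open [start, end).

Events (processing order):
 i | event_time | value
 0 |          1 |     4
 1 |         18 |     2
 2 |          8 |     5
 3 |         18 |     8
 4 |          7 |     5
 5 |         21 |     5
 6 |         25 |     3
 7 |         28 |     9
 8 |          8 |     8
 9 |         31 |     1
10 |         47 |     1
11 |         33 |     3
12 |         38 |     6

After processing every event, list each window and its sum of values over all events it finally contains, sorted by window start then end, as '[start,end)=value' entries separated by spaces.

[0,8)=4 [8,16)=5 [16,24)=15 [24,32)=13 [32,40)=3 [40,48)=1

i=0 t=1 v=4: → [0,8); WM=−∞
i=1 t=18 v=2: → [16,24); WM=−∞
i=2 t=8 v=5: → [8,16); WM=−∞
i=3 t=18 v=8: → [16,24); WM=18; [0,8) fires=4 [8,16) fires=5
i=4 t=7 v=5: DROP (t<18-3); WM=18
i=5 t=21 v=5: → [16,24); WM=18
i=6 t=25 v=3: → [24,32); WM=18
i=7 t=28 v=9: → [24,32); WM=28; [16,24) fires=15
i=8 t=8 v=8: DROP (t<28-3); WM=28
i=9 t=31 v=1: → [24,32); WM=28
i=10 t=47 v=1: → [40,48); WM=28
i=11 t=33 v=3: → [32,40); WM=47; [24,32) fires=13 [32,40) fires=3
i=12 t=38 v=6: DROP (t<47-3); WM=47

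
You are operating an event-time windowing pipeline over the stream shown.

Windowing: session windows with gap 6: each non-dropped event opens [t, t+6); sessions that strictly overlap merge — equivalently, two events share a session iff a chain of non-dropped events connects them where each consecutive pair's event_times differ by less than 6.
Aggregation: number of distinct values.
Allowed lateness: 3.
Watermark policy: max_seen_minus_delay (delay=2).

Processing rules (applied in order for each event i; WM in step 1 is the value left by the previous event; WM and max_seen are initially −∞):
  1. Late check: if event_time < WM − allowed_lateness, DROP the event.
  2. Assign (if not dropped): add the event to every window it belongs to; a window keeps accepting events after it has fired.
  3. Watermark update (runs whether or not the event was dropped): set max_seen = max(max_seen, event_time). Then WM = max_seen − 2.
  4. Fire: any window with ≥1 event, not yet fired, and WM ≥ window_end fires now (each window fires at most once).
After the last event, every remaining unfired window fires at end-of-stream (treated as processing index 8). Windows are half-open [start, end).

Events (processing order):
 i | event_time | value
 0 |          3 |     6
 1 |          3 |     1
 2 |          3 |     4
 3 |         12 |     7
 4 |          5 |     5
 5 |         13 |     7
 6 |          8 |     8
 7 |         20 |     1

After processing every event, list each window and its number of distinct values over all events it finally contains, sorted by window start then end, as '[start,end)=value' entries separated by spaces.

i=0 t=3 v=6: → [3,9); WM=1
i=1 t=3 v=1: → [3,9); WM=1
i=2 t=3 v=4: → [3,9); WM=1
i=3 t=12 v=7: → [12,18); WM=10
i=4 t=5 v=5: DROP (t<10-3); WM=10
i=5 t=13 v=7: → [12,19); WM=11
i=6 t=8 v=8: → [3,19); WM=11
i=7 t=20 v=1: → [20,26); WM=18

[3,19)=5 [20,26)=1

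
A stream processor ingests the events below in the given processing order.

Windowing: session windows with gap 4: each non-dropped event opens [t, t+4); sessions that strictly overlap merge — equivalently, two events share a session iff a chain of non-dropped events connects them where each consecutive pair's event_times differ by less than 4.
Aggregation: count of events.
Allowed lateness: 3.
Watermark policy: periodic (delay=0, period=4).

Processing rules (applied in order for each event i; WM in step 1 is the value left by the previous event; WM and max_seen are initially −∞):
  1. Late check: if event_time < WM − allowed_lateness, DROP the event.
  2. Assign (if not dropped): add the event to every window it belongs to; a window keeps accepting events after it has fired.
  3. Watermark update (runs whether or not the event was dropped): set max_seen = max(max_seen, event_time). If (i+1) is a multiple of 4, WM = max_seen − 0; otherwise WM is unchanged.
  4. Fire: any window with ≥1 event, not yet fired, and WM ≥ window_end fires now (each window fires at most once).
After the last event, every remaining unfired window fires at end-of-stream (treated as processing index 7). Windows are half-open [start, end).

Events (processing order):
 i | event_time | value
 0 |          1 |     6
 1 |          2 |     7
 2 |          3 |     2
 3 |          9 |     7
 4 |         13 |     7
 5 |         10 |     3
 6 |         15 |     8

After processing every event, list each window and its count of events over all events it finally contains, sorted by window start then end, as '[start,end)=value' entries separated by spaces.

[1,7)=3 [9,19)=4

i=0 t=1 v=6: → [1,5); WM=−∞
i=1 t=2 v=7: → [1,6); WM=−∞
i=2 t=3 v=2: → [1,7); WM=−∞
i=3 t=9 v=7: → [9,13); WM=9
i=4 t=13 v=7: → [13,17); WM=9
i=5 t=10 v=3: → [9,17); WM=9
i=6 t=15 v=8: → [9,19); WM=9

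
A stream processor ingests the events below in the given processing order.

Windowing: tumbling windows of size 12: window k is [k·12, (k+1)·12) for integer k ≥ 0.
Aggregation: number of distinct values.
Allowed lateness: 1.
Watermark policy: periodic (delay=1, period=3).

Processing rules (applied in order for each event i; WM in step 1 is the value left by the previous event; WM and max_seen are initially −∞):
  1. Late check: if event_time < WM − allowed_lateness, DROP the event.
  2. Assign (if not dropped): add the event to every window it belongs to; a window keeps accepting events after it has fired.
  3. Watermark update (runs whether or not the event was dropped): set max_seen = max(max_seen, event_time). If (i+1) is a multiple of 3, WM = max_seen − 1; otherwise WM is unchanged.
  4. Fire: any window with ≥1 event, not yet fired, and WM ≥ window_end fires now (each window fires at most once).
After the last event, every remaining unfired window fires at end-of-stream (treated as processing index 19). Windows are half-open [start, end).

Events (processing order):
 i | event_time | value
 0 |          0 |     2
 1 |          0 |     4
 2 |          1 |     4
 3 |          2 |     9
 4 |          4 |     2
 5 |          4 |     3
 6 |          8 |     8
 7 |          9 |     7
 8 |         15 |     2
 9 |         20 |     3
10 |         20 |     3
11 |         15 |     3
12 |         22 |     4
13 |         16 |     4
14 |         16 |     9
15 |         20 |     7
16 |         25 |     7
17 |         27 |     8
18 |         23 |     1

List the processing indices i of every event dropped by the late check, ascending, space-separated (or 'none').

13 14 18

i=0 t=0 v=2: → [0,12); WM=−∞
i=1 t=0 v=4: → [0,12); WM=−∞
i=2 t=1 v=4: → [0,12); WM=0
i=3 t=2 v=9: → [0,12); WM=0
i=4 t=4 v=2: → [0,12); WM=0
i=5 t=4 v=3: → [0,12); WM=3
i=6 t=8 v=8: → [0,12); WM=3
i=7 t=9 v=7: → [0,12); WM=3
i=8 t=15 v=2: → [12,24); WM=14; [0,12) fires=6
i=9 t=20 v=3: → [12,24); WM=14
i=10 t=20 v=3: → [12,24); WM=14
i=11 t=15 v=3: → [12,24); WM=19
i=12 t=22 v=4: → [12,24); WM=19
i=13 t=16 v=4: DROP (t<19-1); WM=19
i=14 t=16 v=9: DROP (t<19-1); WM=21
i=15 t=20 v=7: → [12,24); WM=21
i=16 t=25 v=7: → [24,36); WM=21
i=17 t=27 v=8: → [24,36); WM=26; [12,24) fires=4
i=18 t=23 v=1: DROP (t<26-1); WM=26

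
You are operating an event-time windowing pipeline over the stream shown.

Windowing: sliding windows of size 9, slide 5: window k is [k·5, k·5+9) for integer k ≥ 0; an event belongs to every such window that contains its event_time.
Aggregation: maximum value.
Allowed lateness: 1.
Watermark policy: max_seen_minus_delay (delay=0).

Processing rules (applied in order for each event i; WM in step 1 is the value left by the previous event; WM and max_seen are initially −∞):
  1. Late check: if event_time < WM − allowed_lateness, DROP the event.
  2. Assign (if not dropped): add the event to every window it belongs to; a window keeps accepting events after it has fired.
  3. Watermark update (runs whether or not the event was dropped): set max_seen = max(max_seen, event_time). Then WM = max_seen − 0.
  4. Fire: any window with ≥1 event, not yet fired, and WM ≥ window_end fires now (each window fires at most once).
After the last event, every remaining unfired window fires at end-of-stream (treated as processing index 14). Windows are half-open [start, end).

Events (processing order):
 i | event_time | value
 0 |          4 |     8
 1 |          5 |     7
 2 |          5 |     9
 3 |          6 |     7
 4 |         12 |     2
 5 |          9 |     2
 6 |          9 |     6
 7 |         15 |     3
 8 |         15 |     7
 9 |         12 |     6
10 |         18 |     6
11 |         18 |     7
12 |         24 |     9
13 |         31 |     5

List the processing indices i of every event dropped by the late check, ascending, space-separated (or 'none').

5 6 9

i=0 t=4 v=8: → [0,9); WM=4
i=1 t=5 v=7: → [5,14),[0,9); WM=5
i=2 t=5 v=9: → [5,14),[0,9); WM=5
i=3 t=6 v=7: → [5,14),[0,9); WM=6
i=4 t=12 v=2: → [10,19),[5,14); WM=12; [0,9) fires=9
i=5 t=9 v=2: DROP (t<12-1); WM=12
i=6 t=9 v=6: DROP (t<12-1); WM=12
i=7 t=15 v=3: → [15,24),[10,19); WM=15; [5,14) fires=9
i=8 t=15 v=7: → [15,24),[10,19); WM=15
i=9 t=12 v=6: DROP (t<15-1); WM=15
i=10 t=18 v=6: → [15,24),[10,19); WM=18
i=11 t=18 v=7: → [15,24),[10,19); WM=18
i=12 t=24 v=9: → [20,29); WM=24; [10,19) fires=7 [15,24) fires=7
i=13 t=31 v=5: → [30,39),[25,34); WM=31; [20,29) fires=9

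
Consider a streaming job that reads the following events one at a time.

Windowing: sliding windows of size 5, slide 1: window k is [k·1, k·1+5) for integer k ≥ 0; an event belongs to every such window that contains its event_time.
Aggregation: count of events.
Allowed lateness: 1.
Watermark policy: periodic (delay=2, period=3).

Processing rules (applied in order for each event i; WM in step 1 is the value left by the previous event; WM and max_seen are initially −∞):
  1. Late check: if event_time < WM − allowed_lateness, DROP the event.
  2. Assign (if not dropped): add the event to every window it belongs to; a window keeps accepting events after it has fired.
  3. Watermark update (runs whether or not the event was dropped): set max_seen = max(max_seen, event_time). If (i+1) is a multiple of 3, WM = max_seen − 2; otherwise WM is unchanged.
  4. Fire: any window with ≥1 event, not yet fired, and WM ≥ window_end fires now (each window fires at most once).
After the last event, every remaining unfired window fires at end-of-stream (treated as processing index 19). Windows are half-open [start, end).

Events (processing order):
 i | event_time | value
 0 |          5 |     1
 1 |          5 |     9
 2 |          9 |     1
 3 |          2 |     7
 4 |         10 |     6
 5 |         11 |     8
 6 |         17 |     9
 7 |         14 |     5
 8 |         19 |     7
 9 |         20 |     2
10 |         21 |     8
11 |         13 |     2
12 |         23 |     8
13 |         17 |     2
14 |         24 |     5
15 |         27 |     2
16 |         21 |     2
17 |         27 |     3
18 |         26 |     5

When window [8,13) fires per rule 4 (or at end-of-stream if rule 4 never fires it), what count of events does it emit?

i=0 t=5 v=1: → [5,10),[4,9),[3,8),[2,7),[1,6); WM=−∞
i=1 t=5 v=9: → [5,10),[4,9),[3,8),[2,7),[1,6); WM=−∞
i=2 t=9 v=1: → [9,14),[8,13),[7,12),[6,11),[5,10); WM=7; [1,6) fires=2 [2,7) fires=2
i=3 t=2 v=7: DROP (t<7-1); WM=7
i=4 t=10 v=6: → [10,15),[9,14),[8,13),[7,12),[6,11); WM=7
i=5 t=11 v=8: → [11,16),[10,15),[9,14),[8,13),[7,12); WM=9; [3,8) fires=2 [4,9) fires=2
i=6 t=17 v=9: → [17,22),[16,21),[15,20),[14,19),[13,18); WM=9
i=7 t=14 v=5: → [14,19),[13,18),[12,17),[11,16),[10,15); WM=9
i=8 t=19 v=7: → [19,24),[18,23),[17,22),[16,21),[15,20); WM=17; [5,10) fires=3 [6,11) fires=2 [7,12) fires=3 [8,13) fires=3 [9,14) fires=3 [10,15) fires=3 [11,16) fires=2 [12,17) fires=1
i=9 t=20 v=2: → [20,25),[19,24),[18,23),[17,22),[16,21); WM=17
i=10 t=21 v=8: → [21,26),[20,25),[19,24),[18,23),[17,22); WM=17
i=11 t=13 v=2: DROP (t<17-1); WM=19; [13,18) fires=2 [14,19) fires=2
i=12 t=23 v=8: → [23,28),[22,27),[21,26),[20,25),[19,24); WM=19
i=13 t=17 v=2: DROP (t<19-1); WM=19
i=14 t=24 v=5: → [24,29),[23,28),[22,27),[21,26),[20,25); WM=22; [15,20) fires=2 [16,21) fires=3 [17,22) fires=4
i=15 t=27 v=2: → [27,32),[26,31),[25,30),[24,29),[23,28); WM=22
i=16 t=21 v=2: → [21,26),[20,25),[19,24),[18,23),[17,22); WM=22
i=17 t=27 v=3: → [27,32),[26,31),[25,30),[24,29),[23,28); WM=25; [18,23) fires=4 [19,24) fires=5 [20,25) fires=5
i=18 t=26 v=5: → [26,31),[25,30),[24,29),[23,28),[22,27); WM=25

3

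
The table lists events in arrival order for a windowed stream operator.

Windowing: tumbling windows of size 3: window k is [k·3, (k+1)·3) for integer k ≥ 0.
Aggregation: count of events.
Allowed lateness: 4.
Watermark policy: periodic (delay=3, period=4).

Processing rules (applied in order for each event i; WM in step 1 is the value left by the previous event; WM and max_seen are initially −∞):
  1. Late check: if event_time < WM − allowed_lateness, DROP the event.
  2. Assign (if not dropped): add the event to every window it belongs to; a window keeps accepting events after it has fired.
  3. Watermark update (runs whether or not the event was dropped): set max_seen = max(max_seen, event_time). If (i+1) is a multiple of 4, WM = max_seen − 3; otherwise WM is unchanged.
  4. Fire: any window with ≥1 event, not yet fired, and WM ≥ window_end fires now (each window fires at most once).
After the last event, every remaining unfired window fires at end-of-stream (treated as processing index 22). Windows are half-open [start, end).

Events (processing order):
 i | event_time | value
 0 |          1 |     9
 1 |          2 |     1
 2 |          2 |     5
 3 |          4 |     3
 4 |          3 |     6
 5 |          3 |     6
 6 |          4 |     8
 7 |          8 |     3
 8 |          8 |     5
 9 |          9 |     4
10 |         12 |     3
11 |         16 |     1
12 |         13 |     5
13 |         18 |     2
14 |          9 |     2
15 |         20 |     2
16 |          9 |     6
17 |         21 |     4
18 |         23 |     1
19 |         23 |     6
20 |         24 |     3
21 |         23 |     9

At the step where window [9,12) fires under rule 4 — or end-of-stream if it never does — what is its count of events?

1

i=0 t=1 v=9: → [0,3); WM=−∞
i=1 t=2 v=1: → [0,3); WM=−∞
i=2 t=2 v=5: → [0,3); WM=−∞
i=3 t=4 v=3: → [3,6); WM=1
i=4 t=3 v=6: → [3,6); WM=1
i=5 t=3 v=6: → [3,6); WM=1
i=6 t=4 v=8: → [3,6); WM=1
i=7 t=8 v=3: → [6,9); WM=5; [0,3) fires=3
i=8 t=8 v=5: → [6,9); WM=5
i=9 t=9 v=4: → [9,12); WM=5
i=10 t=12 v=3: → [12,15); WM=5
i=11 t=16 v=1: → [15,18); WM=13; [3,6) fires=4 [6,9) fires=2 [9,12) fires=1
i=12 t=13 v=5: → [12,15); WM=13
i=13 t=18 v=2: → [18,21); WM=13
i=14 t=9 v=2: → [9,12); WM=13
i=15 t=20 v=2: → [18,21); WM=17; [12,15) fires=2
i=16 t=9 v=6: DROP (t<17-4); WM=17
i=17 t=21 v=4: → [21,24); WM=17
i=18 t=23 v=1: → [21,24); WM=17
i=19 t=23 v=6: → [21,24); WM=20; [15,18) fires=1
i=20 t=24 v=3: → [24,27); WM=20
i=21 t=23 v=9: → [21,24); WM=20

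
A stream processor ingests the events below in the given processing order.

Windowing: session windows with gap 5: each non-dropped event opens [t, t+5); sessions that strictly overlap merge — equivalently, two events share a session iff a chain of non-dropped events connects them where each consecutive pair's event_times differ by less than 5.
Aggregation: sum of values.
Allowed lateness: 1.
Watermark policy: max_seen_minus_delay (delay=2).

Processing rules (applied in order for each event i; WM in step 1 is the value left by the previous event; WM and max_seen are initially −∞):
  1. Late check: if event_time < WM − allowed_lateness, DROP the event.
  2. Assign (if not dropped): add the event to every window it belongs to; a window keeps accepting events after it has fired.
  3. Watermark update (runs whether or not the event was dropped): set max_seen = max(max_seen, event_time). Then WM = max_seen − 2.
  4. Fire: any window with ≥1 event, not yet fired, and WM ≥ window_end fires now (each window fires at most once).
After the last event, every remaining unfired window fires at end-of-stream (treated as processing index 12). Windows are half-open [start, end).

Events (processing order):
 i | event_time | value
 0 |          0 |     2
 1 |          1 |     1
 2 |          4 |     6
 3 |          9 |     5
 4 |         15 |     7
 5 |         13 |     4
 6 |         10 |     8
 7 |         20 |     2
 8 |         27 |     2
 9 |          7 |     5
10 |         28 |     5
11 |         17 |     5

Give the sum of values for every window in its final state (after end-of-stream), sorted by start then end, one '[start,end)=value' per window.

i=0 t=0 v=2: → [0,5); WM=-2
i=1 t=1 v=1: → [0,6); WM=-1
i=2 t=4 v=6: → [0,9); WM=2
i=3 t=9 v=5: → [9,14); WM=7
i=4 t=15 v=7: → [15,20); WM=13
i=5 t=13 v=4: → [9,20); WM=13
i=6 t=10 v=8: DROP (t<13-1); WM=13
i=7 t=20 v=2: → [20,25); WM=18
i=8 t=27 v=2: → [27,32); WM=25
i=9 t=7 v=5: DROP (t<25-1); WM=25
i=10 t=28 v=5: → [27,33); WM=26
i=11 t=17 v=5: DROP (t<26-1); WM=26

[0,9)=9 [9,20)=16 [20,25)=2 [27,33)=7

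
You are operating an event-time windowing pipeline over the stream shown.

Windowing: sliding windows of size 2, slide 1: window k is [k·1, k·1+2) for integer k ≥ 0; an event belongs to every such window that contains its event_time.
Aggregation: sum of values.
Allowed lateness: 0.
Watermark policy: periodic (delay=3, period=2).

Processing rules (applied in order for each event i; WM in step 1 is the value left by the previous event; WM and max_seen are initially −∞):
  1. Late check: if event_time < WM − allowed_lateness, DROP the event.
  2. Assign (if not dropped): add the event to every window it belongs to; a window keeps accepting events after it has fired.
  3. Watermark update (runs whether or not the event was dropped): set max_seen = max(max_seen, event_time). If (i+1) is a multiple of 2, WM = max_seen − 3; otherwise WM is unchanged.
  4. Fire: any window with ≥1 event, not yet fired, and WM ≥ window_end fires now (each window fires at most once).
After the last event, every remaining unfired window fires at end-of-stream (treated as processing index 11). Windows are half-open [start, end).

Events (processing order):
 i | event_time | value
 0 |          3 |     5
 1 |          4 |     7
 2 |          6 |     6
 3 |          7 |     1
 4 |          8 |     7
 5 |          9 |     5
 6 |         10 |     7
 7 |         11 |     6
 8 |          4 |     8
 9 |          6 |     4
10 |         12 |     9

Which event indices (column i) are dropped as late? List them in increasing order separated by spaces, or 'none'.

8 9

i=0 t=3 v=5: → [3,5),[2,4); WM=−∞
i=1 t=4 v=7: → [4,6),[3,5); WM=1
i=2 t=6 v=6: → [6,8),[5,7); WM=1
i=3 t=7 v=1: → [7,9),[6,8); WM=4; [2,4) fires=5
i=4 t=8 v=7: → [8,10),[7,9); WM=4
i=5 t=9 v=5: → [9,11),[8,10); WM=6; [3,5) fires=12 [4,6) fires=7
i=6 t=10 v=7: → [10,12),[9,11); WM=6
i=7 t=11 v=6: → [11,13),[10,12); WM=8; [5,7) fires=6 [6,8) fires=7
i=8 t=4 v=8: DROP (t<8-0); WM=8
i=9 t=6 v=4: DROP (t<8-0); WM=8
i=10 t=12 v=9: → [12,14),[11,13); WM=8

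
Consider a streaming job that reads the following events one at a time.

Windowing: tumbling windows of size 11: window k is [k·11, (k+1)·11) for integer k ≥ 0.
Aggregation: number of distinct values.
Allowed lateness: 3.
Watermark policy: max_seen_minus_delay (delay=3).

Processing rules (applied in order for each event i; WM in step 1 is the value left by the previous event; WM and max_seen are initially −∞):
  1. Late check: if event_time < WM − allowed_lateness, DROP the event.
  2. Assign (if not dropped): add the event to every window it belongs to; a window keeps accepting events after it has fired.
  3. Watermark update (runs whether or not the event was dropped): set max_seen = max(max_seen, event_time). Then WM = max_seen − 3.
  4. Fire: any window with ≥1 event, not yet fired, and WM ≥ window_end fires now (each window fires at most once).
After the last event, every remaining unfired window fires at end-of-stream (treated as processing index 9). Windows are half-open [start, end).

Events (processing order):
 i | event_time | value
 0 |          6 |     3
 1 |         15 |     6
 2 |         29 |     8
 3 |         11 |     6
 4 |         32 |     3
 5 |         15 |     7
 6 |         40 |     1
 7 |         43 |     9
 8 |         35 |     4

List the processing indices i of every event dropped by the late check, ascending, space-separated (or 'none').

i=0 t=6 v=3: → [0,11); WM=3
i=1 t=15 v=6: → [11,22); WM=12; [0,11) fires=1
i=2 t=29 v=8: → [22,33); WM=26; [11,22) fires=1
i=3 t=11 v=6: DROP (t<26-3); WM=26
i=4 t=32 v=3: → [22,33); WM=29
i=5 t=15 v=7: DROP (t<29-3); WM=29
i=6 t=40 v=1: → [33,44); WM=37; [22,33) fires=2
i=7 t=43 v=9: → [33,44); WM=40
i=8 t=35 v=4: DROP (t<40-3); WM=40

3 5 8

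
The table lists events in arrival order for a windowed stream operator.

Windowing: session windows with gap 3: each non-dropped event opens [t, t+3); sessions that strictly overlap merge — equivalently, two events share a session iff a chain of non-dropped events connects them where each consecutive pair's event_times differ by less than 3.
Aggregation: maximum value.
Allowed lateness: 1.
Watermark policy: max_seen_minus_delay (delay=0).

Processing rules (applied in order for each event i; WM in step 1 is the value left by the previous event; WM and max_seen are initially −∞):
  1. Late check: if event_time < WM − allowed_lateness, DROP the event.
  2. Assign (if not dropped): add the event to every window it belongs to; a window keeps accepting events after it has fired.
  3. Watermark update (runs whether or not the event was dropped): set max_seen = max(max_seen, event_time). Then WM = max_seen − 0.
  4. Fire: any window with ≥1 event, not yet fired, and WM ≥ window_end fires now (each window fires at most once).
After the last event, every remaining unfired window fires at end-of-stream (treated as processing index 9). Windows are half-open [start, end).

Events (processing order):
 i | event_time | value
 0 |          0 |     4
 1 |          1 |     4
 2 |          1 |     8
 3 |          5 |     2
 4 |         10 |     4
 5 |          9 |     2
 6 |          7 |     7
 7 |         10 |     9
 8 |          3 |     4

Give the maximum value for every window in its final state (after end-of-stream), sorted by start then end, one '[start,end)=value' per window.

[0,4)=8 [5,8)=2 [9,13)=9

i=0 t=0 v=4: → [0,3); WM=0
i=1 t=1 v=4: → [0,4); WM=1
i=2 t=1 v=8: → [0,4); WM=1
i=3 t=5 v=2: → [5,8); WM=5
i=4 t=10 v=4: → [10,13); WM=10
i=5 t=9 v=2: → [9,13); WM=10
i=6 t=7 v=7: DROP (t<10-1); WM=10
i=7 t=10 v=9: → [9,13); WM=10
i=8 t=3 v=4: DROP (t<10-1); WM=10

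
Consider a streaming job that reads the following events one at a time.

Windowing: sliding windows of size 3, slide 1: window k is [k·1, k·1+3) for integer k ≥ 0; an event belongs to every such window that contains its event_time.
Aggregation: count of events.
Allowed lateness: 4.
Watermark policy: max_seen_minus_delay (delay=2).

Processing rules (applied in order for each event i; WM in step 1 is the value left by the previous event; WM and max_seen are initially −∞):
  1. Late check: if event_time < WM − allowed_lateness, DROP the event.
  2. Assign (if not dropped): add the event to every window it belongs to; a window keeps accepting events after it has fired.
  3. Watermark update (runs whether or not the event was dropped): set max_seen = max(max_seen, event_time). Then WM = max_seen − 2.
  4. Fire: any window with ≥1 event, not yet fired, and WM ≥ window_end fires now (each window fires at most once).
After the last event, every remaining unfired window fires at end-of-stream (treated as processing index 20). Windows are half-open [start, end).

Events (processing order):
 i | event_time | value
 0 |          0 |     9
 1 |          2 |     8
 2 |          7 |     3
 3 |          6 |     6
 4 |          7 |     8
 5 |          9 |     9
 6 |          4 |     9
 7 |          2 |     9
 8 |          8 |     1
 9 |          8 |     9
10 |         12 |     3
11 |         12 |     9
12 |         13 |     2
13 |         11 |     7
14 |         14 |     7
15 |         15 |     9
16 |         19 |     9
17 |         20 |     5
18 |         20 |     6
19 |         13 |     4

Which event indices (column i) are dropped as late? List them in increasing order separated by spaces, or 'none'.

i=0 t=0 v=9: → [0,3); WM=-2
i=1 t=2 v=8: → [2,5),[1,4),[0,3); WM=0
i=2 t=7 v=3: → [7,10),[6,9),[5,8); WM=5; [0,3) fires=2 [1,4) fires=1 [2,5) fires=1
i=3 t=6 v=6: → [6,9),[5,8),[4,7); WM=5
i=4 t=7 v=8: → [7,10),[6,9),[5,8); WM=5
i=5 t=9 v=9: → [9,12),[8,11),[7,10); WM=7; [4,7) fires=1
i=6 t=4 v=9: → [4,7),[3,6),[2,5); WM=7; [3,6) fires=1
i=7 t=2 v=9: DROP (t<7-4); WM=7
i=8 t=8 v=1: → [8,11),[7,10),[6,9); WM=7
i=9 t=8 v=9: → [8,11),[7,10),[6,9); WM=7
i=10 t=12 v=3: → [12,15),[11,14),[10,13); WM=10; [5,8) fires=3 [6,9) fires=5 [7,10) fires=5
i=11 t=12 v=9: → [12,15),[11,14),[10,13); WM=10
i=12 t=13 v=2: → [13,16),[12,15),[11,14); WM=11; [8,11) fires=3
i=13 t=11 v=7: → [11,14),[10,13),[9,12); WM=11
i=14 t=14 v=7: → [14,17),[13,16),[12,15); WM=12; [9,12) fires=2
i=15 t=15 v=9: → [15,18),[14,17),[13,16); WM=13; [10,13) fires=3
i=16 t=19 v=9: → [19,22),[18,21),[17,20); WM=17; [11,14) fires=4 [12,15) fires=4 [13,16) fires=3 [14,17) fires=2
i=17 t=20 v=5: → [20,23),[19,22),[18,21); WM=18; [15,18) fires=1
i=18 t=20 v=6: → [20,23),[19,22),[18,21); WM=18
i=19 t=13 v=4: DROP (t<18-4); WM=18

7 19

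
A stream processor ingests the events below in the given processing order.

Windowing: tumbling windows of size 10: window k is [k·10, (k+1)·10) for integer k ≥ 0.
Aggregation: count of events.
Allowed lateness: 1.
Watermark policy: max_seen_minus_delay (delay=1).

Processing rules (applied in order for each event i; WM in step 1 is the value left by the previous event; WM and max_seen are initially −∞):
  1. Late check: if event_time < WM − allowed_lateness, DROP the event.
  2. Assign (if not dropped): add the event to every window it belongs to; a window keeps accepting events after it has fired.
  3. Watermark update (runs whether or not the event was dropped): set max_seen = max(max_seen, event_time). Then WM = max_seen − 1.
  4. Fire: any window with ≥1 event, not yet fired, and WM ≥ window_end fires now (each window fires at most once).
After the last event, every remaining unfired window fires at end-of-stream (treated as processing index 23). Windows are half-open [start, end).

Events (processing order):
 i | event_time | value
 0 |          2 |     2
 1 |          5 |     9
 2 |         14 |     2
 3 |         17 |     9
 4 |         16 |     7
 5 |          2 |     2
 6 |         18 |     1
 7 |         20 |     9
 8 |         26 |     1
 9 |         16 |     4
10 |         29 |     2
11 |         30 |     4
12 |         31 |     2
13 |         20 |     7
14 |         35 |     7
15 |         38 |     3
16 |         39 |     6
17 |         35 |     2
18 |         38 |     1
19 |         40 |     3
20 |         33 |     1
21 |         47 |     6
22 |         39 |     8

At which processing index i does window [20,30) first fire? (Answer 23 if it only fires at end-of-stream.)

12

i=0 t=2 v=2: → [0,10); WM=1
i=1 t=5 v=9: → [0,10); WM=4
i=2 t=14 v=2: → [10,20); WM=13; [0,10) fires=2
i=3 t=17 v=9: → [10,20); WM=16
i=4 t=16 v=7: → [10,20); WM=16
i=5 t=2 v=2: DROP (t<16-1); WM=16
i=6 t=18 v=1: → [10,20); WM=17
i=7 t=20 v=9: → [20,30); WM=19
i=8 t=26 v=1: → [20,30); WM=25; [10,20) fires=4
i=9 t=16 v=4: DROP (t<25-1); WM=25
i=10 t=29 v=2: → [20,30); WM=28
i=11 t=30 v=4: → [30,40); WM=29
i=12 t=31 v=2: → [30,40); WM=30; [20,30) fires=3
i=13 t=20 v=7: DROP (t<30-1); WM=30
i=14 t=35 v=7: → [30,40); WM=34
i=15 t=38 v=3: → [30,40); WM=37
i=16 t=39 v=6: → [30,40); WM=38
i=17 t=35 v=2: DROP (t<38-1); WM=38
i=18 t=38 v=1: → [30,40); WM=38
i=19 t=40 v=3: → [40,50); WM=39
i=20 t=33 v=1: DROP (t<39-1); WM=39
i=21 t=47 v=6: → [40,50); WM=46; [30,40) fires=6
i=22 t=39 v=8: DROP (t<46-1); WM=46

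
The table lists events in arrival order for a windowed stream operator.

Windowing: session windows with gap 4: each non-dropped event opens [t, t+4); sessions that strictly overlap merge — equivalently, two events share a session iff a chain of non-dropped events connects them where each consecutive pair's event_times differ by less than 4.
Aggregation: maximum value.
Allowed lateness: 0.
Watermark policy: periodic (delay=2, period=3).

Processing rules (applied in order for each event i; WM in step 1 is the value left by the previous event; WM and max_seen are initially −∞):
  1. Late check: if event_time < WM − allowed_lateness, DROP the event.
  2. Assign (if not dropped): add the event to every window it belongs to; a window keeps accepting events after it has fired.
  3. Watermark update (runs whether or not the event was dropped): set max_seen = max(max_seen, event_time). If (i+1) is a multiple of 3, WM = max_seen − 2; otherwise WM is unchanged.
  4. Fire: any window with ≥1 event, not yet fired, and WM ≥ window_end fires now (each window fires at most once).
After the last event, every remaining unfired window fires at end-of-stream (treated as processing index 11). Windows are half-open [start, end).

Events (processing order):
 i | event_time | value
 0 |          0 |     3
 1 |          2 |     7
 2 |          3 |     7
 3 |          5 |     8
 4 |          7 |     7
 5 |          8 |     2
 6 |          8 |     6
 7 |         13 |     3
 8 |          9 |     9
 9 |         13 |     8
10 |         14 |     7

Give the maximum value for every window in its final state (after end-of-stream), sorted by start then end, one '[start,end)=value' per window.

i=0 t=0 v=3: → [0,4); WM=−∞
i=1 t=2 v=7: → [0,6); WM=−∞
i=2 t=3 v=7: → [0,7); WM=1
i=3 t=5 v=8: → [0,9); WM=1
i=4 t=7 v=7: → [0,11); WM=1
i=5 t=8 v=2: → [0,12); WM=6
i=6 t=8 v=6: → [0,12); WM=6
i=7 t=13 v=3: → [13,17); WM=6
i=8 t=9 v=9: → [0,13); WM=11
i=9 t=13 v=8: → [13,17); WM=11
i=10 t=14 v=7: → [13,18); WM=11

[0,13)=9 [13,18)=8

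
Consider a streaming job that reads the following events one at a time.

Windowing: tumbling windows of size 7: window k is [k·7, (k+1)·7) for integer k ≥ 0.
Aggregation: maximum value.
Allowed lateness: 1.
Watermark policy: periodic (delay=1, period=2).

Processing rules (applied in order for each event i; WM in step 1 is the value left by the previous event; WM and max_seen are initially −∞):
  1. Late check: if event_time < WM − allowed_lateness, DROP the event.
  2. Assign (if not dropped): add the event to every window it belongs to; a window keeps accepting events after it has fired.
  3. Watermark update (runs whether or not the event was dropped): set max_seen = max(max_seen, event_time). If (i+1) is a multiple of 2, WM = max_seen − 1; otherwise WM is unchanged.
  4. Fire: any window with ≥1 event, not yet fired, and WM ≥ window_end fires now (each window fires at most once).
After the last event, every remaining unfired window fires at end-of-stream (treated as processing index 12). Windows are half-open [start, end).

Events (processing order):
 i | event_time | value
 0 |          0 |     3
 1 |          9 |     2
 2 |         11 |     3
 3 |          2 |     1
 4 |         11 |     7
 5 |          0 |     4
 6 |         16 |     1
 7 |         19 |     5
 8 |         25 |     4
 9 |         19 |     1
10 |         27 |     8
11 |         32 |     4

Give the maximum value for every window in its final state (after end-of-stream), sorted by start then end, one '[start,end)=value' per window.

[0,7)=3 [7,14)=7 [14,21)=5 [21,28)=8 [28,35)=4

i=0 t=0 v=3: → [0,7); WM=−∞
i=1 t=9 v=2: → [7,14); WM=8; [0,7) fires=3
i=2 t=11 v=3: → [7,14); WM=8
i=3 t=2 v=1: DROP (t<8-1); WM=10
i=4 t=11 v=7: → [7,14); WM=10
i=5 t=0 v=4: DROP (t<10-1); WM=10
i=6 t=16 v=1: → [14,21); WM=10
i=7 t=19 v=5: → [14,21); WM=18; [7,14) fires=7
i=8 t=25 v=4: → [21,28); WM=18
i=9 t=19 v=1: → [14,21); WM=24; [14,21) fires=5
i=10 t=27 v=8: → [21,28); WM=24
i=11 t=32 v=4: → [28,35); WM=31; [21,28) fires=8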